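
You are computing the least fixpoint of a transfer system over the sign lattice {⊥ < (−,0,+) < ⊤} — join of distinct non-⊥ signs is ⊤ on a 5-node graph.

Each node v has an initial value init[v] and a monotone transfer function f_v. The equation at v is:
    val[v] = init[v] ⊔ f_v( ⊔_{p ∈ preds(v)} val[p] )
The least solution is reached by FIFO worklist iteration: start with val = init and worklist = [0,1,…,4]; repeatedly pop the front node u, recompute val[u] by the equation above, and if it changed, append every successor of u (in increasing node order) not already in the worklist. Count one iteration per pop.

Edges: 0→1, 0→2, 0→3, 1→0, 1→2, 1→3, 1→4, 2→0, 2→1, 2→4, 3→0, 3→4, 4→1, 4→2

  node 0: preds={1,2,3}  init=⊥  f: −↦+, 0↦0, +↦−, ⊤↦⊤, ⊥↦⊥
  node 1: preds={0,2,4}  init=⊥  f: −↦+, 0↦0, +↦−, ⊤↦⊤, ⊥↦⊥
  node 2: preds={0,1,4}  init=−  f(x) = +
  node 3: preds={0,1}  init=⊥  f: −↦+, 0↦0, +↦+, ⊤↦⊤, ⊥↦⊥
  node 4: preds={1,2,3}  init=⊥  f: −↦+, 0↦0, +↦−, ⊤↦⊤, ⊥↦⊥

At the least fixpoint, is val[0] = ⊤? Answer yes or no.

yes

Trace (9 dequeues):
  [1] u=0 | in − | out + | prev ⊥ | push {}
  [2] u=1 | in ⊤ | out ⊤ | prev ⊥ | push {0}
  [3] u=2 | in ⊤ | out ⊤ | prev − | push {1}
  [4] u=3 | in ⊤ | out ⊤ | prev ⊥ | push {}
  [5] u=4 | in ⊤ | out ⊤ | prev ⊥ | push {2}
  [6] u=0 | in ⊤ | out ⊤ | prev + | push {3}
  [7] u=1 | in ⊤ | out ⊤ | ==
  [8] u=2 | in ⊤ | out ⊤ | ==
  [9] u=3 | in ⊤ | out ⊤ | ==

Converged values:
  [0] ⊤
  [1] ⊤
  [2] ⊤
  [3] ⊤
  [4] ⊤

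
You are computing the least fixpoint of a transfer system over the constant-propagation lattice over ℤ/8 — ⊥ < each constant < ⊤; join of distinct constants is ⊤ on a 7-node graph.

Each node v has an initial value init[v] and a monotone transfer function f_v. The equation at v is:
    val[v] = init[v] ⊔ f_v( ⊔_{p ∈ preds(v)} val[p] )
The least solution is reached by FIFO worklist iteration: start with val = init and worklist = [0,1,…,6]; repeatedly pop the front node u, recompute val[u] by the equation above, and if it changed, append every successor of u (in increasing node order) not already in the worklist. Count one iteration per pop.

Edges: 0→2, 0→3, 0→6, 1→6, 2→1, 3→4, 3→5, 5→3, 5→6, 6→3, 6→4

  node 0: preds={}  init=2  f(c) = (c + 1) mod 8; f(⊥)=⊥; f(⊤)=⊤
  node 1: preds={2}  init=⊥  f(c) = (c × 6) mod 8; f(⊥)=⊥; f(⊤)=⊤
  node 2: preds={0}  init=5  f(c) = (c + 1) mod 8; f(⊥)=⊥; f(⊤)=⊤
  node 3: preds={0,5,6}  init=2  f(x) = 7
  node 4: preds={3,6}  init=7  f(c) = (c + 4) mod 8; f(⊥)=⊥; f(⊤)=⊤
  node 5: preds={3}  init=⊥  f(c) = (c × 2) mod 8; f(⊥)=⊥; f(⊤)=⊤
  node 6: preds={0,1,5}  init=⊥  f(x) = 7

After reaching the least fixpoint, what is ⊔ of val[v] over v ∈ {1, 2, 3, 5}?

⊤

Trace (11 dequeues):
  [1] u=0 | in ⊥ | out 2 | ==
  [2] u=1 | in 5 | out 6 | prev ⊥ | push {}
  [3] u=2 | in 2 | out ⊤ | prev 5 | push {1}
  [4] u=3 | in 2 | out ⊤ | prev 2 | push {}
  [5] u=4 | in ⊤ | out ⊤ | prev 7 | push {}
  [6] u=5 | in ⊤ | out ⊤ | prev ⊥ | push {3}
  [7] u=6 | in ⊤ | out 7 | prev ⊥ | push {4}
  [8] u=1 | in ⊤ | out ⊤ | prev 6 | push {6}
  [9] u=3 | in ⊤ | out ⊤ | ==
  [10] u=4 | in ⊤ | out ⊤ | ==
  [11] u=6 | in ⊤ | out 7 | ==

Converged values:
  [0] 2
  [1] ⊤
  [2] ⊤
  [3] ⊤
  [4] ⊤
  [5] ⊤
  [6] 7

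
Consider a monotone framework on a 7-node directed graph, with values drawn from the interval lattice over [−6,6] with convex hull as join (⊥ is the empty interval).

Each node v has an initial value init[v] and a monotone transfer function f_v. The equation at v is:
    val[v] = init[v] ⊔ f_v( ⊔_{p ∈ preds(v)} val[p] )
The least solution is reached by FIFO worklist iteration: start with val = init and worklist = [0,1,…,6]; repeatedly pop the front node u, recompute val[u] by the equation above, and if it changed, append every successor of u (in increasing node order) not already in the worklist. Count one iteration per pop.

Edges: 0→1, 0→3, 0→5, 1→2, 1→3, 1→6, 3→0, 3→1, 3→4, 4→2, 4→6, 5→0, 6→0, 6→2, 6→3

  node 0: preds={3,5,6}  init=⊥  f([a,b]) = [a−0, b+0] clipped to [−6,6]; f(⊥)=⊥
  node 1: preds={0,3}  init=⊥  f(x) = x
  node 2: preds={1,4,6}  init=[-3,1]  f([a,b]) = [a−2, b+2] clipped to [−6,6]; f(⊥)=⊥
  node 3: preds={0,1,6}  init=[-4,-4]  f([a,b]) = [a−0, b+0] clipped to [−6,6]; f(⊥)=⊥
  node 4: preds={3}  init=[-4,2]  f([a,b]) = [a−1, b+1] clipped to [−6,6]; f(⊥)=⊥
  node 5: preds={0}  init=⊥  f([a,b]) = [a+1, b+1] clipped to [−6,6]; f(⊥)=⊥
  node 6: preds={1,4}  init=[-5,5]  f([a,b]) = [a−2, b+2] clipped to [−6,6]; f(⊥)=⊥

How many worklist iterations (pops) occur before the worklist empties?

Iteration log — 16 steps:
  step 1. node 0  ⊔preds=[-5,5]  new=[-5,5]  old=⊥  +wl: 
  step 2. node 1  ⊔preds=[-5,5]  new=[-5,5]  old=⊥  +wl: 
  step 3. node 2  ⊔preds=[-5,5]  new=[-6,6]  old=[-3,1]  +wl: 
  step 4. node 3  ⊔preds=[-5,5]  new=[-5,5]  old=[-4,-4]  +wl: 0,1
  step 5. node 4  ⊔preds=[-5,5]  new=[-6,6]  old=[-4,2]  +wl: 2
  step 6. node 5  ⊔preds=[-5,5]  new=[-4,6]  old=⊥  +wl: 
  step 7. node 6  ⊔preds=[-6,6]  new=[-6,6]  old=[-5,5]  +wl: 3
  step 8. node 0  ⊔preds=[-6,6]  new=[-6,6]  old=[-5,5]  +wl: 5
  step 9. node 1  ⊔preds=[-6,6]  new=[-6,6]  old=[-5,5]  +wl: 6
  step 10. node 2  ⊔preds=[-6,6]  new=[-6,6]  stable
  step 11. node 3  ⊔preds=[-6,6]  new=[-6,6]  old=[-5,5]  +wl: 0,1,4
  step 12. node 5  ⊔preds=[-6,6]  new=[-5,6]  old=[-4,6]  +wl: 
  step 13. node 6  ⊔preds=[-6,6]  new=[-6,6]  stable
  step 14. node 0  ⊔preds=[-6,6]  new=[-6,6]  stable
  step 15. node 1  ⊔preds=[-6,6]  new=[-6,6]  stable
  step 16. node 4  ⊔preds=[-6,6]  new=[-6,6]  stable

Least fixpoint reached:
  node 0: [-6,6]
  node 1: [-6,6]
  node 2: [-6,6]
  node 3: [-6,6]
  node 4: [-6,6]
  node 5: [-5,6]
  node 6: [-6,6]

16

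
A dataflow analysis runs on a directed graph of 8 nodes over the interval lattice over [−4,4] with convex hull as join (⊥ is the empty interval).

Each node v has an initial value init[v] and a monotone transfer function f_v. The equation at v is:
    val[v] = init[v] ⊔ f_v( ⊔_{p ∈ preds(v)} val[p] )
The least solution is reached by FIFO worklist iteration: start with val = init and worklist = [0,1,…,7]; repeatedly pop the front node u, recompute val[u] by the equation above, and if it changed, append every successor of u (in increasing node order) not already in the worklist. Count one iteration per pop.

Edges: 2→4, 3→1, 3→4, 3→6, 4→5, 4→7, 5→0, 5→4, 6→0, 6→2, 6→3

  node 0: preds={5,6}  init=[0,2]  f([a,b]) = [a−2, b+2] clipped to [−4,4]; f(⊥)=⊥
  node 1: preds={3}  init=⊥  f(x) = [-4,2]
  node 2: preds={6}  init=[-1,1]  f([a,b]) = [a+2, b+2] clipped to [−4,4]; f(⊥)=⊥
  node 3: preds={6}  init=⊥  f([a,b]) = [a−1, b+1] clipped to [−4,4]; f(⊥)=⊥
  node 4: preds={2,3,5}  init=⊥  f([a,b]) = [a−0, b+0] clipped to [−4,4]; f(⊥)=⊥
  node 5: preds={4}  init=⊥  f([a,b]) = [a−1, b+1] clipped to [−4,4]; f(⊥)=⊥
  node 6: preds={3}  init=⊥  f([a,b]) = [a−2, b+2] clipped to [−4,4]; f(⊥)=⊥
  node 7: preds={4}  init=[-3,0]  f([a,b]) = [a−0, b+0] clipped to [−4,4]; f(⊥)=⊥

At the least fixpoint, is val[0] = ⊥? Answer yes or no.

Trace (20 dequeues):
  [1] u=0 | in ⊥ | out [0,2] | ==
  [2] u=1 | in ⊥ | out [-4,2] | prev ⊥ | push {}
  [3] u=2 | in ⊥ | out [-1,1] | ==
  [4] u=3 | in ⊥ | out ⊥ | ==
  [5] u=4 | in [-1,1] | out [-1,1] | prev ⊥ | push {}
  [6] u=5 | in [-1,1] | out [-2,2] | prev ⊥ | push {0,4}
  [7] u=6 | in ⊥ | out ⊥ | ==
  [8] u=7 | in [-1,1] | out [-3,1] | prev [-3,0] | push {}
  [9] u=0 | in [-2,2] | out [-4,4] | prev [0,2] | push {}
  [10] u=4 | in [-2,2] | out [-2,2] | prev [-1,1] | push {5,7}
  [11] u=5 | in [-2,2] | out [-3,3] | prev [-2,2] | push {0,4}
  [12] u=7 | in [-2,2] | out [-3,2] | prev [-3,1] | push {}
  [13] u=0 | in [-3,3] | out [-4,4] | ==
  [14] u=4 | in [-3,3] | out [-3,3] | prev [-2,2] | push {5,7}
  [15] u=5 | in [-3,3] | out [-4,4] | prev [-3,3] | push {0,4}
  [16] u=7 | in [-3,3] | out [-3,3] | prev [-3,2] | push {}
  [17] u=0 | in [-4,4] | out [-4,4] | ==
  [18] u=4 | in [-4,4] | out [-4,4] | prev [-3,3] | push {5,7}
  [19] u=5 | in [-4,4] | out [-4,4] | ==
  [20] u=7 | in [-4,4] | out [-4,4] | prev [-3,3] | push {}

Converged values:
  [0] [-4,4]
  [1] [-4,2]
  [2] [-1,1]
  [3] ⊥
  [4] [-4,4]
  [5] [-4,4]
  [6] ⊥
  [7] [-4,4]

no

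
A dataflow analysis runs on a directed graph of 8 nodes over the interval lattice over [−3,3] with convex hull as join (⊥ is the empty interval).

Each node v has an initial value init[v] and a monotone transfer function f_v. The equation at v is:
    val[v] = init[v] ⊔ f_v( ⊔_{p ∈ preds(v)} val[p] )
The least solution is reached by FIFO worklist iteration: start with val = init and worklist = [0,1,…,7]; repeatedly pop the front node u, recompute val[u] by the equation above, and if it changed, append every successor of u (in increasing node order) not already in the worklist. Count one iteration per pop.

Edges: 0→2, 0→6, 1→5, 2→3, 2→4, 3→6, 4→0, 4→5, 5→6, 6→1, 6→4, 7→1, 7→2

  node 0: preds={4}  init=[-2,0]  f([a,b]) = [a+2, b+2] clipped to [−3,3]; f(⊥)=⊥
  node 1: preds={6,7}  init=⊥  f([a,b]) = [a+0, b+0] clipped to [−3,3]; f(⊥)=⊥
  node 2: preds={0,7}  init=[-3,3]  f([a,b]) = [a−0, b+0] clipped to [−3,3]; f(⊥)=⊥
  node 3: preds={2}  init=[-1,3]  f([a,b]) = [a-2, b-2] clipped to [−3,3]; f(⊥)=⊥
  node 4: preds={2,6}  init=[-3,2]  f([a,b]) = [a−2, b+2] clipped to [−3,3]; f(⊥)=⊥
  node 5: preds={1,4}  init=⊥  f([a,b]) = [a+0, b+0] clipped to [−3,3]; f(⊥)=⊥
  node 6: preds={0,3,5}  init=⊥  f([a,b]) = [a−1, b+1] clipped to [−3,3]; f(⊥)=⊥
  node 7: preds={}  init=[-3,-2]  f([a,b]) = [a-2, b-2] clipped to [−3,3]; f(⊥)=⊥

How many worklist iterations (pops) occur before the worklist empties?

Trace (12 dequeues):
  [1] u=0 | in [-3,2] | out [-2,3] | prev [-2,0] | push {}
  [2] u=1 | in [-3,-2] | out [-3,-2] | prev ⊥ | push {}
  [3] u=2 | in [-3,3] | out [-3,3] | ==
  [4] u=3 | in [-3,3] | out [-3,3] | prev [-1,3] | push {}
  [5] u=4 | in [-3,3] | out [-3,3] | prev [-3,2] | push {0}
  [6] u=5 | in [-3,3] | out [-3,3] | prev ⊥ | push {}
  [7] u=6 | in [-3,3] | out [-3,3] | prev ⊥ | push {1,4}
  [8] u=7 | in ⊥ | out [-3,-2] | ==
  [9] u=0 | in [-3,3] | out [-2,3] | ==
  [10] u=1 | in [-3,3] | out [-3,3] | prev [-3,-2] | push {5}
  [11] u=4 | in [-3,3] | out [-3,3] | ==
  [12] u=5 | in [-3,3] | out [-3,3] | ==

Converged values:
  [0] [-2,3]
  [1] [-3,3]
  [2] [-3,3]
  [3] [-3,3]
  [4] [-3,3]
  [5] [-3,3]
  [6] [-3,3]
  [7] [-3,-2]

12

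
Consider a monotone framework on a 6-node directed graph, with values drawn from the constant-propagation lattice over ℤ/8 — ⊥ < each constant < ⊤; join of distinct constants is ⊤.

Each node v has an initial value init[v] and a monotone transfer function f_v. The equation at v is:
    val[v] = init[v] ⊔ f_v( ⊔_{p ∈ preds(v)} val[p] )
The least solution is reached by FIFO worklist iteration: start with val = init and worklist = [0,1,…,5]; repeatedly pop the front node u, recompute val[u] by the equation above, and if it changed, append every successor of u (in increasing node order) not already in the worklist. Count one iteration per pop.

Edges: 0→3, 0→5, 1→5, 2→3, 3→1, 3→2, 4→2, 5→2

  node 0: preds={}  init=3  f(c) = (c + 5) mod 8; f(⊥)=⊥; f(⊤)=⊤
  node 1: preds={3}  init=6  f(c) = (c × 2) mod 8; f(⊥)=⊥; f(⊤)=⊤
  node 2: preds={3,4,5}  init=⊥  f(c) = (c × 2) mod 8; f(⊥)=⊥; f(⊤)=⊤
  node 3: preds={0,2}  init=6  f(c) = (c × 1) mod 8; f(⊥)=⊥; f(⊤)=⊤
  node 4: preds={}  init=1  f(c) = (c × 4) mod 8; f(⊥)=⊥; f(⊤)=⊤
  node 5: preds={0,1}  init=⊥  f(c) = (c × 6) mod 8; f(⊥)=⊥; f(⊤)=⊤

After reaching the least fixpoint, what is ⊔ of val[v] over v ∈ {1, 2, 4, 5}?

⊤

Trace (8 dequeues):
  [1] u=0 | in ⊥ | out 3 | ==
  [2] u=1 | in 6 | out ⊤ | prev 6 | push {}
  [3] u=2 | in ⊤ | out ⊤ | prev ⊥ | push {}
  [4] u=3 | in ⊤ | out ⊤ | prev 6 | push {1,2}
  [5] u=4 | in ⊥ | out 1 | ==
  [6] u=5 | in ⊤ | out ⊤ | prev ⊥ | push {}
  [7] u=1 | in ⊤ | out ⊤ | ==
  [8] u=2 | in ⊤ | out ⊤ | ==

Converged values:
  [0] 3
  [1] ⊤
  [2] ⊤
  [3] ⊤
  [4] 1
  [5] ⊤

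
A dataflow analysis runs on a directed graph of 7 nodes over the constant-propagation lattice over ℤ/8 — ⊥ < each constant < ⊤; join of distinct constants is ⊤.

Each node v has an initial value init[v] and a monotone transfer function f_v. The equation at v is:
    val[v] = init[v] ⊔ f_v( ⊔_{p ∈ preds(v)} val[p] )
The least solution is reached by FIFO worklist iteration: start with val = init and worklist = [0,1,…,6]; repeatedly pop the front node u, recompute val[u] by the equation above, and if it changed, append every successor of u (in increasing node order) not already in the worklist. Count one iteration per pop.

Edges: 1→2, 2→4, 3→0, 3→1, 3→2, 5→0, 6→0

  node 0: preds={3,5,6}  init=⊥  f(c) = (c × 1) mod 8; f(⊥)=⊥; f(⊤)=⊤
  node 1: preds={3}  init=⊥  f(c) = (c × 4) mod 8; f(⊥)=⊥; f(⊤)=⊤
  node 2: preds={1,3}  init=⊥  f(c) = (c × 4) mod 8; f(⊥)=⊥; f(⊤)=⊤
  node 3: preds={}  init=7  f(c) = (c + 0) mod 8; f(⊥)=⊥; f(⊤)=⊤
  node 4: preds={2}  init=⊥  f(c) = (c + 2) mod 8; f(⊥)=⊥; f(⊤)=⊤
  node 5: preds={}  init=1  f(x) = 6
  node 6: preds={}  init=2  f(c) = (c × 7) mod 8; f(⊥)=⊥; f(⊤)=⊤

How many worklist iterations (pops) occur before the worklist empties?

Trace (8 dequeues):
  [1] u=0 | in ⊤ | out ⊤ | prev ⊥ | push {}
  [2] u=1 | in 7 | out 4 | prev ⊥ | push {}
  [3] u=2 | in ⊤ | out ⊤ | prev ⊥ | push {}
  [4] u=3 | in ⊥ | out 7 | ==
  [5] u=4 | in ⊤ | out ⊤ | prev ⊥ | push {}
  [6] u=5 | in ⊥ | out ⊤ | prev 1 | push {0}
  [7] u=6 | in ⊥ | out 2 | ==
  [8] u=0 | in ⊤ | out ⊤ | ==

Converged values:
  [0] ⊤
  [1] 4
  [2] ⊤
  [3] 7
  [4] ⊤
  [5] ⊤
  [6] 2

8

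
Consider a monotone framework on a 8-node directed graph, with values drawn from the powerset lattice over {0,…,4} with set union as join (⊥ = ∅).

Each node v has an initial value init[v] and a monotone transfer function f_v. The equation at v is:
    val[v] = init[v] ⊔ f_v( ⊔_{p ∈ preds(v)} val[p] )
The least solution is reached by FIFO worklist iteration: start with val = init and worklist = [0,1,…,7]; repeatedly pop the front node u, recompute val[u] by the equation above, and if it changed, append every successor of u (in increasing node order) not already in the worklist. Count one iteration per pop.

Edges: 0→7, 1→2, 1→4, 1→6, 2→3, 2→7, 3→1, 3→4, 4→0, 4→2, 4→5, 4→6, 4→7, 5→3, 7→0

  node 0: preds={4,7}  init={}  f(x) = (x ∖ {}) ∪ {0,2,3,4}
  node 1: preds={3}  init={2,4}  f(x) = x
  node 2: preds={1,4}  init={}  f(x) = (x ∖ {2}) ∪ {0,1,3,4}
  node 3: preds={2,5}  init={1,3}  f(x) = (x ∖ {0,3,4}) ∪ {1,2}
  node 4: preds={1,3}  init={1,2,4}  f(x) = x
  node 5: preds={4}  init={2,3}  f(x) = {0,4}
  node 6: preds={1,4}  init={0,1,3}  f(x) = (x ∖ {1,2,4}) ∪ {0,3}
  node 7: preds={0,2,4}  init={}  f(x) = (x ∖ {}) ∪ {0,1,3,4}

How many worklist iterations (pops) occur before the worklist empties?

12

Trace (12 dequeues):
  [1] u=0 | in {1,2,4} | out {0,1,2,3,4} | prev {} | push {}
  [2] u=1 | in {1,3} | out {1,2,3,4} | prev {2,4} | push {}
  [3] u=2 | in {1,2,3,4} | out {0,1,3,4} | prev {} | push {}
  [4] u=3 | in {0,1,2,3,4} | out {1,2,3} | prev {1,3} | push {1}
  [5] u=4 | in {1,2,3,4} | out {1,2,3,4} | prev {1,2,4} | push {0,2}
  [6] u=5 | in {1,2,3,4} | out {0,2,3,4} | prev {2,3} | push {3}
  [7] u=6 | in {1,2,3,4} | out {0,1,3} | ==
  [8] u=7 | in {0,1,2,3,4} | out {0,1,2,3,4} | prev {} | push {}
  [9] u=1 | in {1,2,3} | out {1,2,3,4} | ==
  [10] u=0 | in {0,1,2,3,4} | out {0,1,2,3,4} | ==
  [11] u=2 | in {1,2,3,4} | out {0,1,3,4} | ==
  [12] u=3 | in {0,1,2,3,4} | out {1,2,3} | ==

Converged values:
  [0] {0,1,2,3,4}
  [1] {1,2,3,4}
  [2] {0,1,3,4}
  [3] {1,2,3}
  [4] {1,2,3,4}
  [5] {0,2,3,4}
  [6] {0,1,3}
  [7] {0,1,2,3,4}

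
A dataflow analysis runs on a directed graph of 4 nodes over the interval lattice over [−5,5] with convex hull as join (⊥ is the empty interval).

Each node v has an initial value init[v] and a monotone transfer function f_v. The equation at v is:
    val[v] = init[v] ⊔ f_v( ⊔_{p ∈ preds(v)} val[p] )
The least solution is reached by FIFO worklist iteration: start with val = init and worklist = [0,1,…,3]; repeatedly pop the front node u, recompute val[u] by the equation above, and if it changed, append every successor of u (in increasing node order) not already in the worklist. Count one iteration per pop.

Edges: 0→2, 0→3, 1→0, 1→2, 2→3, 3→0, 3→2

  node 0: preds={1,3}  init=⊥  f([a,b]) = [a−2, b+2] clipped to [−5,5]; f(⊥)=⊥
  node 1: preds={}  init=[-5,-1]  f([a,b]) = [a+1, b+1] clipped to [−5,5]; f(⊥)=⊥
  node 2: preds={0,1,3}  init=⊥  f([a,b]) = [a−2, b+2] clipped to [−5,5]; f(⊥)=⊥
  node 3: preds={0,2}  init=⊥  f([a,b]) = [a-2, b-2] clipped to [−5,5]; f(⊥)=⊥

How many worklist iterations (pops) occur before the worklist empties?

Trace (10 dequeues):
  [1] u=0 | in [-5,-1] | out [-5,1] | prev ⊥ | push {}
  [2] u=1 | in ⊥ | out [-5,-1] | ==
  [3] u=2 | in [-5,1] | out [-5,3] | prev ⊥ | push {}
  [4] u=3 | in [-5,3] | out [-5,1] | prev ⊥ | push {0,2}
  [5] u=0 | in [-5,1] | out [-5,3] | prev [-5,1] | push {3}
  [6] u=2 | in [-5,3] | out [-5,5] | prev [-5,3] | push {}
  [7] u=3 | in [-5,5] | out [-5,3] | prev [-5,1] | push {0,2}
  [8] u=0 | in [-5,3] | out [-5,5] | prev [-5,3] | push {3}
  [9] u=2 | in [-5,5] | out [-5,5] | ==
  [10] u=3 | in [-5,5] | out [-5,3] | ==

Converged values:
  [0] [-5,5]
  [1] [-5,-1]
  [2] [-5,5]
  [3] [-5,3]

10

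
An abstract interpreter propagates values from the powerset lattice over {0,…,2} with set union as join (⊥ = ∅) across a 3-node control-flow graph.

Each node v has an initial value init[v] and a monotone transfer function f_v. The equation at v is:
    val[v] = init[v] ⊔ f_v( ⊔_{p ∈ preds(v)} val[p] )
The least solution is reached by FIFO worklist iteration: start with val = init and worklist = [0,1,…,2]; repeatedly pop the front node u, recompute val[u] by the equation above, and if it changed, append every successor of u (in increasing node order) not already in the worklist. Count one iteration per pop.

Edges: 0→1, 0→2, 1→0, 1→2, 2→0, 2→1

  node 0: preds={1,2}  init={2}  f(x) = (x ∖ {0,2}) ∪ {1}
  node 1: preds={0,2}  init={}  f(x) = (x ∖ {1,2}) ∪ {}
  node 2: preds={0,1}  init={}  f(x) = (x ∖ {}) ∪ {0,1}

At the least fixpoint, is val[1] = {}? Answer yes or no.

Worklist (7 pops):
  #1 pop 0: in={} → {1,2} (was {2}); enqueue []
  #2 pop 1: in={1,2} → {} (no change)
  #3 pop 2: in={1,2} → {0,1,2} (was {}); enqueue [0,1]
  #4 pop 0: in={0,1,2} → {1,2} (no change)
  #5 pop 1: in={0,1,2} → {0} (was {}); enqueue [0,2]
  #6 pop 0: in={0,1,2} → {1,2} (no change)
  #7 pop 2: in={0,1,2} → {0,1,2} (no change)

Fixpoint:
  val[0] = {1,2}
  val[1] = {0}
  val[2] = {0,1,2}

no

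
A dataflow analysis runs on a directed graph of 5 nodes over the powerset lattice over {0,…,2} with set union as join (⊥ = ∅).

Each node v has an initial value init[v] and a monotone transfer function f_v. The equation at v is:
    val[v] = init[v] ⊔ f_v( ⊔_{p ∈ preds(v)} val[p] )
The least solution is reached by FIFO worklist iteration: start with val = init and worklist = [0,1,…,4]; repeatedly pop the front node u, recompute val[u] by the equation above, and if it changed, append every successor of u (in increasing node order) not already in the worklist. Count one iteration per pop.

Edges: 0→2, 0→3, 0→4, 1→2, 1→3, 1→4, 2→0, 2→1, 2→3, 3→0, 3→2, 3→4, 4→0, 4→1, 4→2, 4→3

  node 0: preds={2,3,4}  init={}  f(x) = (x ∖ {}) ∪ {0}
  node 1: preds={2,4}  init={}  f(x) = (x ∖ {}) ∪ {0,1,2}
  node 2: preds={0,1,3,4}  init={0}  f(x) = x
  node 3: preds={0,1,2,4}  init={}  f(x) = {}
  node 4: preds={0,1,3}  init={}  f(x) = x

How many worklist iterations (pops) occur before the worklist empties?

Iteration log — 10 steps:
  step 1. node 0  ⊔preds={0}  new={0}  old={}  +wl: 
  step 2. node 1  ⊔preds={0}  new={0,1,2}  old={}  +wl: 
  step 3. node 2  ⊔preds={0,1,2}  new={0,1,2}  old={0}  +wl: 0,1
  step 4. node 3  ⊔preds={0,1,2}  new={}  stable
  step 5. node 4  ⊔preds={0,1,2}  new={0,1,2}  old={}  +wl: 2,3
  step 6. node 0  ⊔preds={0,1,2}  new={0,1,2}  old={0}  +wl: 4
  step 7. node 1  ⊔preds={0,1,2}  new={0,1,2}  stable
  step 8. node 2  ⊔preds={0,1,2}  new={0,1,2}  stable
  step 9. node 3  ⊔preds={0,1,2}  new={}  stable
  step 10. node 4  ⊔preds={0,1,2}  new={0,1,2}  stable

Least fixpoint reached:
  node 0: {0,1,2}
  node 1: {0,1,2}
  node 2: {0,1,2}
  node 3: {}
  node 4: {0,1,2}

10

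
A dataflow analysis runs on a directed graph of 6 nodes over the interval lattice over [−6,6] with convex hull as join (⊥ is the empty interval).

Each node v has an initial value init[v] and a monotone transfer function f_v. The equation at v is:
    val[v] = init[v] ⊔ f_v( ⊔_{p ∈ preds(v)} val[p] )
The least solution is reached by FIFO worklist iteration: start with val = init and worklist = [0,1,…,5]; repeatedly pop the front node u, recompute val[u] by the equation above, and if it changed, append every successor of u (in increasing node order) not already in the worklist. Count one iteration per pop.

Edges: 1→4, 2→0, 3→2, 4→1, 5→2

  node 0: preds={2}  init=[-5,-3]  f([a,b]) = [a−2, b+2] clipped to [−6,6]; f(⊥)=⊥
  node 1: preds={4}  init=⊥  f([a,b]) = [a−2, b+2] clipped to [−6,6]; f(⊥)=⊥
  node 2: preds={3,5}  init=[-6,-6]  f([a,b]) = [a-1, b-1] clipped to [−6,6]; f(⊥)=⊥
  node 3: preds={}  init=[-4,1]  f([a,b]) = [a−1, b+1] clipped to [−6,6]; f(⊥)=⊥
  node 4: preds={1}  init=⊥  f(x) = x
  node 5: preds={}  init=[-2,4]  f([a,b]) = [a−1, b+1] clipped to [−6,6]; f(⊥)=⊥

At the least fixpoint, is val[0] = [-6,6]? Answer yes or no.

no

Worklist (7 pops):
  #1 pop 0: in=[-6,-6] → [-6,-3] (was [-5,-3]); enqueue []
  #2 pop 1: in=⊥ → ⊥ (no change)
  #3 pop 2: in=[-4,4] → [-6,3] (was [-6,-6]); enqueue [0]
  #4 pop 3: in=⊥ → [-4,1] (no change)
  #5 pop 4: in=⊥ → ⊥ (no change)
  #6 pop 5: in=⊥ → [-2,4] (no change)
  #7 pop 0: in=[-6,3] → [-6,5] (was [-6,-3]); enqueue []

Fixpoint:
  val[0] = [-6,5]
  val[1] = ⊥
  val[2] = [-6,3]
  val[3] = [-4,1]
  val[4] = ⊥
  val[5] = [-2,4]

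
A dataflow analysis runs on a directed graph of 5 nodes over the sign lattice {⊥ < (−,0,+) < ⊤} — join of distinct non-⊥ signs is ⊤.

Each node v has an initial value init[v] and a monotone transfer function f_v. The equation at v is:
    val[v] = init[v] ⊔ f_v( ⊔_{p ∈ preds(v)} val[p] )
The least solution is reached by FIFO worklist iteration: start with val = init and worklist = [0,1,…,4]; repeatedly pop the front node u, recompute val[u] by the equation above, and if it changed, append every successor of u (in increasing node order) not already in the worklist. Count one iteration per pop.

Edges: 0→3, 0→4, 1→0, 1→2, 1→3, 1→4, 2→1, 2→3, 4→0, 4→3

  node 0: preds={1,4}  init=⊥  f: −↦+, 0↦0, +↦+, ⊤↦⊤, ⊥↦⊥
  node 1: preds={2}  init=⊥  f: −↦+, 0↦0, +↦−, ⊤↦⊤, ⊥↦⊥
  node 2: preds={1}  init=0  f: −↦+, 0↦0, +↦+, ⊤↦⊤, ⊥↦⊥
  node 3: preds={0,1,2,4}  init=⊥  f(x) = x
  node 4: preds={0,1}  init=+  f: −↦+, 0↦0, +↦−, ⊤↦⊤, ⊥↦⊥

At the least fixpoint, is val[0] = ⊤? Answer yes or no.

Worklist (8 pops):
  #1 pop 0: in=+ → + (was ⊥); enqueue []
  #2 pop 1: in=0 → 0 (was ⊥); enqueue [0]
  #3 pop 2: in=0 → 0 (no change)
  #4 pop 3: in=⊤ → ⊤ (was ⊥); enqueue []
  #5 pop 4: in=⊤ → ⊤ (was +); enqueue [3]
  #6 pop 0: in=⊤ → ⊤ (was +); enqueue [4]
  #7 pop 3: in=⊤ → ⊤ (no change)
  #8 pop 4: in=⊤ → ⊤ (no change)

Fixpoint:
  val[0] = ⊤
  val[1] = 0
  val[2] = 0
  val[3] = ⊤
  val[4] = ⊤

yes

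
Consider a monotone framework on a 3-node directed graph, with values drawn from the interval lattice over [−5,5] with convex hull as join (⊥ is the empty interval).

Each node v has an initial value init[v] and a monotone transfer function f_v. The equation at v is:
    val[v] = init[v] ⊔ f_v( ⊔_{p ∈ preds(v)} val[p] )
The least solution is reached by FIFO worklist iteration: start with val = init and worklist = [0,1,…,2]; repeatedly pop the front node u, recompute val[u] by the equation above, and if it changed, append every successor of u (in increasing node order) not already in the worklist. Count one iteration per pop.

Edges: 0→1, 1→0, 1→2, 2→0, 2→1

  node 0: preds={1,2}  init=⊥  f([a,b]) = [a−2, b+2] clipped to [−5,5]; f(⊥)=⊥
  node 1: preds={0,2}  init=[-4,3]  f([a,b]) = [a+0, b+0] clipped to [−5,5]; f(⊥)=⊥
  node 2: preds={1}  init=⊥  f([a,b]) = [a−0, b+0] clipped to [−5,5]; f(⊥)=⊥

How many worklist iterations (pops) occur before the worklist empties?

Worklist (5 pops):
  #1 pop 0: in=[-4,3] → [-5,5] (was ⊥); enqueue []
  #2 pop 1: in=[-5,5] → [-5,5] (was [-4,3]); enqueue [0]
  #3 pop 2: in=[-5,5] → [-5,5] (was ⊥); enqueue [1]
  #4 pop 0: in=[-5,5] → [-5,5] (no change)
  #5 pop 1: in=[-5,5] → [-5,5] (no change)

Fixpoint:
  val[0] = [-5,5]
  val[1] = [-5,5]
  val[2] = [-5,5]

5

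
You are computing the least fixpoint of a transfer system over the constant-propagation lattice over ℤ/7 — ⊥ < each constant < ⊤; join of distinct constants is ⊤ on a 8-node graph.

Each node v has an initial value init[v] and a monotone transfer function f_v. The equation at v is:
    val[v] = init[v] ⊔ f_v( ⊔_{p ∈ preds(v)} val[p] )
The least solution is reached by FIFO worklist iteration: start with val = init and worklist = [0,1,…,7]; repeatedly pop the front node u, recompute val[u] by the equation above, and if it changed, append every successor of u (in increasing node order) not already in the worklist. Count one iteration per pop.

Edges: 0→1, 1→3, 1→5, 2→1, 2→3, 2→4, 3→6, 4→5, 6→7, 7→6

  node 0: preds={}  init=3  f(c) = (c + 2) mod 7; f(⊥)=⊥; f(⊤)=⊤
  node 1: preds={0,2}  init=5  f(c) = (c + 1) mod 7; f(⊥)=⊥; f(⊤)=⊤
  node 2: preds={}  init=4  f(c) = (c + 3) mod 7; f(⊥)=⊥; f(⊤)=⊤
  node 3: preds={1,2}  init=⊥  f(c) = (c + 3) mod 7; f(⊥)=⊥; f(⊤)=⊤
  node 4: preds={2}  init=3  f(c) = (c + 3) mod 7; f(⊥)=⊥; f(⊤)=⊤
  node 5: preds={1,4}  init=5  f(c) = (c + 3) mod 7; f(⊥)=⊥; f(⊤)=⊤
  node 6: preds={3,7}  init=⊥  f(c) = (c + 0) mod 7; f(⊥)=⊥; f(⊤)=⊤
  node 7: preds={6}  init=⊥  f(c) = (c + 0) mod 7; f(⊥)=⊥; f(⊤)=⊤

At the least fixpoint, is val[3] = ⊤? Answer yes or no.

yes

Trace (9 dequeues):
  [1] u=0 | in ⊥ | out 3 | ==
  [2] u=1 | in ⊤ | out ⊤ | prev 5 | push {}
  [3] u=2 | in ⊥ | out 4 | ==
  [4] u=3 | in ⊤ | out ⊤ | prev ⊥ | push {}
  [5] u=4 | in 4 | out ⊤ | prev 3 | push {}
  [6] u=5 | in ⊤ | out ⊤ | prev 5 | push {}
  [7] u=6 | in ⊤ | out ⊤ | prev ⊥ | push {}
  [8] u=7 | in ⊤ | out ⊤ | prev ⊥ | push {6}
  [9] u=6 | in ⊤ | out ⊤ | ==

Converged values:
  [0] 3
  [1] ⊤
  [2] 4
  [3] ⊤
  [4] ⊤
  [5] ⊤
  [6] ⊤
  [7] ⊤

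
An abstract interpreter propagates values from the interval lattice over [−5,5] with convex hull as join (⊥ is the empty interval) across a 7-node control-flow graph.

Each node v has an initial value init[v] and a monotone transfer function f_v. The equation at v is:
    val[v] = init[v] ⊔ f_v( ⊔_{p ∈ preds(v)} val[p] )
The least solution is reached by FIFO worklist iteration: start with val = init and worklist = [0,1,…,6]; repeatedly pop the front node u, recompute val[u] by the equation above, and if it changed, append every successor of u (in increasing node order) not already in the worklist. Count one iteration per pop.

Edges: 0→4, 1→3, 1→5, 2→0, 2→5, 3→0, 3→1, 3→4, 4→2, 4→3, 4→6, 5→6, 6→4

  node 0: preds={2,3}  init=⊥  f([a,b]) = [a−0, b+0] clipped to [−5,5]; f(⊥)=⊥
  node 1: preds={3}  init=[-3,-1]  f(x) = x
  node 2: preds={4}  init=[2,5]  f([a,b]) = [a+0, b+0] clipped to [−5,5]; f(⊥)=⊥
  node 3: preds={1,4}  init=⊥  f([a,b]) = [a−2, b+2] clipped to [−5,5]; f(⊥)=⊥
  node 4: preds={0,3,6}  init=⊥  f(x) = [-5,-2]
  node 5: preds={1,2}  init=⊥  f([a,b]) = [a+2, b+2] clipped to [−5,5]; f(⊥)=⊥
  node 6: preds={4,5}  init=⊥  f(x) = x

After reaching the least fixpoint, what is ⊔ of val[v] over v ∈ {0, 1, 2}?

Worklist (23 pops):
  #1 pop 0: in=[2,5] → [2,5] (was ⊥); enqueue []
  #2 pop 1: in=⊥ → [-3,-1] (no change)
  #3 pop 2: in=⊥ → [2,5] (no change)
  #4 pop 3: in=[-3,-1] → [-5,1] (was ⊥); enqueue [0,1]
  #5 pop 4: in=[-5,5] → [-5,-2] (was ⊥); enqueue [2,3]
  #6 pop 5: in=[-3,5] → [-1,5] (was ⊥); enqueue []
  #7 pop 6: in=[-5,5] → [-5,5] (was ⊥); enqueue [4]
  #8 pop 0: in=[-5,5] → [-5,5] (was [2,5]); enqueue []
  #9 pop 1: in=[-5,1] → [-5,1] (was [-3,-1]); enqueue [5]
  #10 pop 2: in=[-5,-2] → [-5,5] (was [2,5]); enqueue [0]
  #11 pop 3: in=[-5,1] → [-5,3] (was [-5,1]); enqueue [1]
  #12 pop 4: in=[-5,5] → [-5,-2] (no change)
  #13 pop 5: in=[-5,5] → [-3,5] (was [-1,5]); enqueue [6]
  #14 pop 0: in=[-5,5] → [-5,5] (no change)
  #15 pop 1: in=[-5,3] → [-5,3] (was [-5,1]); enqueue [3,5]
  #16 pop 6: in=[-5,5] → [-5,5] (no change)
  #17 pop 3: in=[-5,3] → [-5,5] (was [-5,3]); enqueue [0,1,4]
  #18 pop 5: in=[-5,5] → [-3,5] (no change)
  #19 pop 0: in=[-5,5] → [-5,5] (no change)
  #20 pop 1: in=[-5,5] → [-5,5] (was [-5,3]); enqueue [3,5]
  #21 pop 4: in=[-5,5] → [-5,-2] (no change)
  #22 pop 3: in=[-5,5] → [-5,5] (no change)
  #23 pop 5: in=[-5,5] → [-3,5] (no change)

Fixpoint:
  val[0] = [-5,5]
  val[1] = [-5,5]
  val[2] = [-5,5]
  val[3] = [-5,5]
  val[4] = [-5,-2]
  val[5] = [-3,5]
  val[6] = [-5,5]

[-5,5]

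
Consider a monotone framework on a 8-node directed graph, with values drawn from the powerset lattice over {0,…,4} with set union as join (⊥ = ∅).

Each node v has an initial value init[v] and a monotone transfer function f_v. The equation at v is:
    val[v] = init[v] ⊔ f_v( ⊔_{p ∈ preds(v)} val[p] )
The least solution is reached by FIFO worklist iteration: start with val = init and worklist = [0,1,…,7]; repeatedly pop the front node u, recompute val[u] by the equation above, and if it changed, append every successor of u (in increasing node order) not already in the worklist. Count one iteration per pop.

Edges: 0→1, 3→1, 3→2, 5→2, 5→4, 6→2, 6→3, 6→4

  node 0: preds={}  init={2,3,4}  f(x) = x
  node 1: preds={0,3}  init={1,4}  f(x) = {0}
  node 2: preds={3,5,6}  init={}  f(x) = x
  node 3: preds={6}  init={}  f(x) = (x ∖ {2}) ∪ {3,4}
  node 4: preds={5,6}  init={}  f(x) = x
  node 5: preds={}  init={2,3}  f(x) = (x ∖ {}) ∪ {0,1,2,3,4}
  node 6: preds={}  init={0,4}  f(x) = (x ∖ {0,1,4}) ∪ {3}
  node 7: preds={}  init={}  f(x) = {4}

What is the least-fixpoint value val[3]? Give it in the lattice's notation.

{0,3,4}

Iteration log — 12 steps:
  step 1. node 0  ⊔preds={}  new={2,3,4}  stable
  step 2. node 1  ⊔preds={2,3,4}  new={0,1,4}  old={1,4}  +wl: 
  step 3. node 2  ⊔preds={0,2,3,4}  new={0,2,3,4}  old={}  +wl: 
  step 4. node 3  ⊔preds={0,4}  new={0,3,4}  old={}  +wl: 1,2
  step 5. node 4  ⊔preds={0,2,3,4}  new={0,2,3,4}  old={}  +wl: 
  step 6. node 5  ⊔preds={}  new={0,1,2,3,4}  old={2,3}  +wl: 4
  step 7. node 6  ⊔preds={}  new={0,3,4}  old={0,4}  +wl: 3
  step 8. node 7  ⊔preds={}  new={4}  old={}  +wl: 
  step 9. node 1  ⊔preds={0,2,3,4}  new={0,1,4}  stable
  step 10. node 2  ⊔preds={0,1,2,3,4}  new={0,1,2,3,4}  old={0,2,3,4}  +wl: 
  step 11. node 4  ⊔preds={0,1,2,3,4}  new={0,1,2,3,4}  old={0,2,3,4}  +wl: 
  step 12. node 3  ⊔preds={0,3,4}  new={0,3,4}  stable

Least fixpoint reached:
  node 0: {2,3,4}
  node 1: {0,1,4}
  node 2: {0,1,2,3,4}
  node 3: {0,3,4}
  node 4: {0,1,2,3,4}
  node 5: {0,1,2,3,4}
  node 6: {0,3,4}
  node 7: {4}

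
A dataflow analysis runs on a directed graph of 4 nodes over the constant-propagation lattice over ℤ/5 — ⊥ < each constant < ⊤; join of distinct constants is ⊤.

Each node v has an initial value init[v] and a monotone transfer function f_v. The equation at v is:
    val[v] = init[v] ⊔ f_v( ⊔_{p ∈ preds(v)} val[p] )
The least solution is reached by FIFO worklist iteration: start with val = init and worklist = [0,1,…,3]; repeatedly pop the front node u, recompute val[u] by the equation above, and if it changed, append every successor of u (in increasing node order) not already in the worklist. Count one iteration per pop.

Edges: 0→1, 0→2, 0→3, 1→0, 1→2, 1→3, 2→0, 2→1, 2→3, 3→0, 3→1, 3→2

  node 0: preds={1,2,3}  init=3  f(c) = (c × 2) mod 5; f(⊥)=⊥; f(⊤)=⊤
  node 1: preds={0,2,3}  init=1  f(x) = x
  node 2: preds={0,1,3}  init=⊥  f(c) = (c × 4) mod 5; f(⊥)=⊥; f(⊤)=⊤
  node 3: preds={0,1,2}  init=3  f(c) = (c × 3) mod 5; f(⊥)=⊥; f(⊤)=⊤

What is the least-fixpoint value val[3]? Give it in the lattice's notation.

Iteration log — 7 steps:
  step 1. node 0  ⊔preds=⊤  new=⊤  old=3  +wl: 
  step 2. node 1  ⊔preds=⊤  new=⊤  old=1  +wl: 0
  step 3. node 2  ⊔preds=⊤  new=⊤  old=⊥  +wl: 1
  step 4. node 3  ⊔preds=⊤  new=⊤  old=3  +wl: 2
  step 5. node 0  ⊔preds=⊤  new=⊤  stable
  step 6. node 1  ⊔preds=⊤  new=⊤  stable
  step 7. node 2  ⊔preds=⊤  new=⊤  stable

Least fixpoint reached:
  node 0: ⊤
  node 1: ⊤
  node 2: ⊤
  node 3: ⊤

⊤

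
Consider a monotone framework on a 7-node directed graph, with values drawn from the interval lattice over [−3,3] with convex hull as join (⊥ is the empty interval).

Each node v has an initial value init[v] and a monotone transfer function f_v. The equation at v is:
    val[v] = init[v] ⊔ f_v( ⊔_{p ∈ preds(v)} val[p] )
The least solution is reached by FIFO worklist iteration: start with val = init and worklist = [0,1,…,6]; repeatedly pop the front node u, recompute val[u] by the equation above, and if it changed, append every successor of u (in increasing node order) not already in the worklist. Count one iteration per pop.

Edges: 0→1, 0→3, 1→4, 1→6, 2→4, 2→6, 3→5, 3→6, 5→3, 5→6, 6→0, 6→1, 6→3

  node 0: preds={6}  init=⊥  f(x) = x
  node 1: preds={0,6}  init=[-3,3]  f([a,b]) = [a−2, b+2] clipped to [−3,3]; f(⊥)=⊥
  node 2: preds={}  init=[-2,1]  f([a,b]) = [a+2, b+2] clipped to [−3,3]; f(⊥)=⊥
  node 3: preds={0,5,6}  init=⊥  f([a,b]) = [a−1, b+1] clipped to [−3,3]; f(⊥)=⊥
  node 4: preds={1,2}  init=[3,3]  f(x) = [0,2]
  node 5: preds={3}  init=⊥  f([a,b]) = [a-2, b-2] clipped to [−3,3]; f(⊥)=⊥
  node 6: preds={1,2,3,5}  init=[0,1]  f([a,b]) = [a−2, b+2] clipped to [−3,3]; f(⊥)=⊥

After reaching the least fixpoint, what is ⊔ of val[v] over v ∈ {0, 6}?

[-3,3]

Iteration log — 13 steps:
  step 1. node 0  ⊔preds=[0,1]  new=[0,1]  old=⊥  +wl: 
  step 2. node 1  ⊔preds=[0,1]  new=[-3,3]  stable
  step 3. node 2  ⊔preds=⊥  new=[-2,1]  stable
  step 4. node 3  ⊔preds=[0,1]  new=[-1,2]  old=⊥  +wl: 
  step 5. node 4  ⊔preds=[-3,3]  new=[0,3]  old=[3,3]  +wl: 
  step 6. node 5  ⊔preds=[-1,2]  new=[-3,0]  old=⊥  +wl: 3
  step 7. node 6  ⊔preds=[-3,3]  new=[-3,3]  old=[0,1]  +wl: 0,1
  step 8. node 3  ⊔preds=[-3,3]  new=[-3,3]  old=[-1,2]  +wl: 5,6
  step 9. node 0  ⊔preds=[-3,3]  new=[-3,3]  old=[0,1]  +wl: 3
  step 10. node 1  ⊔preds=[-3,3]  new=[-3,3]  stable
  step 11. node 5  ⊔preds=[-3,3]  new=[-3,1]  old=[-3,0]  +wl: 
  step 12. node 6  ⊔preds=[-3,3]  new=[-3,3]  stable
  step 13. node 3  ⊔preds=[-3,3]  new=[-3,3]  stable

Least fixpoint reached:
  node 0: [-3,3]
  node 1: [-3,3]
  node 2: [-2,1]
  node 3: [-3,3]
  node 4: [0,3]
  node 5: [-3,1]
  node 6: [-3,3]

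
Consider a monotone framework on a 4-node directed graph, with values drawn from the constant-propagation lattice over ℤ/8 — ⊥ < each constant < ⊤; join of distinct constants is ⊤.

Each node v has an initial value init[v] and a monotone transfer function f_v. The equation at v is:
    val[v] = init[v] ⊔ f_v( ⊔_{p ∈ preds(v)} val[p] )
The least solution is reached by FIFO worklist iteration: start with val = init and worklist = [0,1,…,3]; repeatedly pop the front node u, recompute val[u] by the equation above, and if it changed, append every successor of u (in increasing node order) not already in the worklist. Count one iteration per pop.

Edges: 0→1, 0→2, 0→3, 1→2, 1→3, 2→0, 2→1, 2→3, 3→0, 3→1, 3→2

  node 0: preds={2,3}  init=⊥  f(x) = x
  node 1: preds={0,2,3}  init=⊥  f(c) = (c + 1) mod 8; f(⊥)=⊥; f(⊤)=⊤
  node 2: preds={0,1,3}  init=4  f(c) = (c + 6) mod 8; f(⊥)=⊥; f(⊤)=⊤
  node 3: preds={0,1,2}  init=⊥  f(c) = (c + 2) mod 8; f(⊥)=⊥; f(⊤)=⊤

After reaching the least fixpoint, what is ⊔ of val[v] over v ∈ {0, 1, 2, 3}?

Trace (8 dequeues):
  [1] u=0 | in 4 | out 4 | prev ⊥ | push {}
  [2] u=1 | in 4 | out 5 | prev ⊥ | push {}
  [3] u=2 | in ⊤ | out ⊤ | prev 4 | push {0,1}
  [4] u=3 | in ⊤ | out ⊤ | prev ⊥ | push {2}
  [5] u=0 | in ⊤ | out ⊤ | prev 4 | push {3}
  [6] u=1 | in ⊤ | out ⊤ | prev 5 | push {}
  [7] u=2 | in ⊤ | out ⊤ | ==
  [8] u=3 | in ⊤ | out ⊤ | ==

Converged values:
  [0] ⊤
  [1] ⊤
  [2] ⊤
  [3] ⊤

⊤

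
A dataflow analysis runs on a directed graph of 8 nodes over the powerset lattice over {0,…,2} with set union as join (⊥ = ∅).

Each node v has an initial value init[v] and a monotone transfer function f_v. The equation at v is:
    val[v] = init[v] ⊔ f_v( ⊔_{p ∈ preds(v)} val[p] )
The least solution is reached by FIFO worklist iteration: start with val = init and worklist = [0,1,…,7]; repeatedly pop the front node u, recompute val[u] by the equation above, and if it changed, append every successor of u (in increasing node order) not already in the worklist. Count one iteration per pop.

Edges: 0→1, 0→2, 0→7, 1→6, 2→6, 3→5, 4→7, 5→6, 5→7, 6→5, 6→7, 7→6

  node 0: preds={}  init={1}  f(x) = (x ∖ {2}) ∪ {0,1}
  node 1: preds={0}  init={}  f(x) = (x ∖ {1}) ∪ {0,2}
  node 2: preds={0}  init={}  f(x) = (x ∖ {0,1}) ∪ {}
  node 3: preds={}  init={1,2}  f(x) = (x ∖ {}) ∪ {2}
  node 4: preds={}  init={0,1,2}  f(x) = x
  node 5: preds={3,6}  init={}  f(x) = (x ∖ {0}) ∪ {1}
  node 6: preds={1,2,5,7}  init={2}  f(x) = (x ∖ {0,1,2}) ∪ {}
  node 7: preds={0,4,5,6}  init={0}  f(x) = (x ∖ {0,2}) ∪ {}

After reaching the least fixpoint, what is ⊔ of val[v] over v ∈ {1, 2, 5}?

{0,1,2}

Worklist (9 pops):
  #1 pop 0: in={} → {0,1} (was {1}); enqueue []
  #2 pop 1: in={0,1} → {0,2} (was {}); enqueue []
  #3 pop 2: in={0,1} → {} (no change)
  #4 pop 3: in={} → {1,2} (no change)
  #5 pop 4: in={} → {0,1,2} (no change)
  #6 pop 5: in={1,2} → {1,2} (was {}); enqueue []
  #7 pop 6: in={0,1,2} → {2} (no change)
  #8 pop 7: in={0,1,2} → {0,1} (was {0}); enqueue [6]
  #9 pop 6: in={0,1,2} → {2} (no change)

Fixpoint:
  val[0] = {0,1}
  val[1] = {0,2}
  val[2] = {}
  val[3] = {1,2}
  val[4] = {0,1,2}
  val[5] = {1,2}
  val[6] = {2}
  val[7] = {0,1}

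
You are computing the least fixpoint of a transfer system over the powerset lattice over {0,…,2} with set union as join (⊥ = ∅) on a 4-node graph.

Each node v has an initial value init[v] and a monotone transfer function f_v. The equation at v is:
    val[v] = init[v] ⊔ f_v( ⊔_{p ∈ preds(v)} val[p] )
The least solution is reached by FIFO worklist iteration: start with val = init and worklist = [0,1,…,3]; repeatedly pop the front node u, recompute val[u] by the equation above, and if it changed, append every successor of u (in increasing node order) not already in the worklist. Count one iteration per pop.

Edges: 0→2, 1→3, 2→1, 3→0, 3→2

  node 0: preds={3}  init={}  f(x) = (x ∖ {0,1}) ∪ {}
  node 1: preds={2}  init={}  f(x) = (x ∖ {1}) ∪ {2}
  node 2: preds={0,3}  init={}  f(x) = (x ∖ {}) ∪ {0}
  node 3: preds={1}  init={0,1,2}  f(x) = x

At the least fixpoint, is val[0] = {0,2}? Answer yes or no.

no

Worklist (6 pops):
  #1 pop 0: in={0,1,2} → {2} (was {}); enqueue []
  #2 pop 1: in={} → {2} (was {}); enqueue []
  #3 pop 2: in={0,1,2} → {0,1,2} (was {}); enqueue [1]
  #4 pop 3: in={2} → {0,1,2} (no change)
  #5 pop 1: in={0,1,2} → {0,2} (was {2}); enqueue [3]
  #6 pop 3: in={0,2} → {0,1,2} (no change)

Fixpoint:
  val[0] = {2}
  val[1] = {0,2}
  val[2] = {0,1,2}
  val[3] = {0,1,2}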